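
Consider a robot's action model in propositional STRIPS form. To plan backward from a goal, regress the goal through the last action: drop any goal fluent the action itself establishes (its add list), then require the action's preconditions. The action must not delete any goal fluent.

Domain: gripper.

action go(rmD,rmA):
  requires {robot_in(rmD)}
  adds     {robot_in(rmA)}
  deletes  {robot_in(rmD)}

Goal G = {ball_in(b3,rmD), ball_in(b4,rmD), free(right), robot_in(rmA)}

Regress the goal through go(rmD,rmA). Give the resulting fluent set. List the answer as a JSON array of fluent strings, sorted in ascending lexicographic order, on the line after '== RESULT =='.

Regress:
  G ∩ del = {}  (empty — regression defined)
  G \ add = {ball_in(b3,rmD), ball_in(b4,rmD), free(right), robot_in(rmA)} \ {robot_in(rmA)} = {ball_in(b3,rmD), ball_in(b4,rmD), free(right)}
  ∪ pre   = {ball_in(b3,rmD), ball_in(b4,rmD), free(right)} ∪ {robot_in(rmD)}
          = {ball_in(b3,rmD), ball_in(b4,rmD), free(right), robot_in(rmD)}

== RESULT ==
["ball_in(b3,rmD)", "ball_in(b4,rmD)", "free(right)", "robot_in(rmD)"]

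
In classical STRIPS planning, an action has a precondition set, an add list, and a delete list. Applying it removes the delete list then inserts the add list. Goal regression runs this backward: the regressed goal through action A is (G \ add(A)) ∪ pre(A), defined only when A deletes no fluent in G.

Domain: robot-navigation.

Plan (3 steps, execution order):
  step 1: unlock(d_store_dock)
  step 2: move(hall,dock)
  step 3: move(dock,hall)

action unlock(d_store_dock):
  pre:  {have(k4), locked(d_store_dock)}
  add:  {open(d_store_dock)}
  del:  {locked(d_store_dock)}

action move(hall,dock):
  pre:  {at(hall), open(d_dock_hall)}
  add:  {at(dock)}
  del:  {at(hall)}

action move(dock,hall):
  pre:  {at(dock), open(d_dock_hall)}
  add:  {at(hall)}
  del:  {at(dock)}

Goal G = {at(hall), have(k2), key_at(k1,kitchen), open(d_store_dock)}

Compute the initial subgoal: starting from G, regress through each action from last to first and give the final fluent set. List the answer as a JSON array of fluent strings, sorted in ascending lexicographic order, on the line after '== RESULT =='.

Regress step by step:
  through step 3 (move(dock,hall)): drop {at(hall)}, keep {have(k2), key_at(k1,kitchen), open(d_store_dock)}, require {at(dock), open(d_dock_hall)}
    → {at(dock), have(k2), key_at(k1,kitchen), open(d_dock_hall), open(d_store_dock)}
  through step 2 (move(hall,dock)): drop {at(dock)}, keep {have(k2), key_at(k1,kitchen), open(d_dock_hall), open(d_store_dock)}, require {at(hall), open(d_dock_hall)}
    → {at(hall), have(k2), key_at(k1,kitchen), open(d_dock_hall), open(d_store_dock)}
  through step 1 (unlock(d_store_dock)): drop {open(d_store_dock)}, keep {at(hall), have(k2), key_at(k1,kitchen), open(d_dock_hall)}, require {have(k4), locked(d_store_dock)}
    → {at(hall), have(k2), have(k4), key_at(k1,kitchen), locked(d_store_dock), open(d_dock_hall)}

== RESULT ==
["at(hall)", "have(k2)", "have(k4)", "key_at(k1,kitchen)", "locked(d_store_dock)", "open(d_dock_hall)"]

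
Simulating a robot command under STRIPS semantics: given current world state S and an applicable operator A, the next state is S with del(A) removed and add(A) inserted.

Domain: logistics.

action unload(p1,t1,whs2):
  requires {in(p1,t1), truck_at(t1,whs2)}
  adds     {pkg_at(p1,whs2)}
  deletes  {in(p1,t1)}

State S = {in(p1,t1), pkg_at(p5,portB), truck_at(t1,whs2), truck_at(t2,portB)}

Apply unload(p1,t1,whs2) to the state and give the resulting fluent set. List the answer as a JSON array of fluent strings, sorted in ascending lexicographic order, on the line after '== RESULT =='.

Progress:
  pre ⊆ S: {in(p1,t1), truck_at(t1,whs2)} ⊆ S  — applicable
  S \ del = {pkg_at(p5,portB), truck_at(t1,whs2), truck_at(t2,portB)}
  ∪ add   = {pkg_at(p1,whs2), pkg_at(p5,portB), truck_at(t1,whs2), truck_at(t2,portB)}

== RESULT ==
["pkg_at(p1,whs2)", "pkg_at(p5,portB)", "truck_at(t1,whs2)", "truck_at(t2,portB)"]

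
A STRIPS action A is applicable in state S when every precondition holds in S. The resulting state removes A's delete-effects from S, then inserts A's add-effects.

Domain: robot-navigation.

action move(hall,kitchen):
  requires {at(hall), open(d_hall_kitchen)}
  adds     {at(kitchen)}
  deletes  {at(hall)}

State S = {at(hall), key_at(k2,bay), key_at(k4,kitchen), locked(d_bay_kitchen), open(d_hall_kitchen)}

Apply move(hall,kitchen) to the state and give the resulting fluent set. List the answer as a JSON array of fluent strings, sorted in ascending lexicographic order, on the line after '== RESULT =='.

Progress:
  pre ⊆ S: {at(hall), open(d_hall_kitchen)} ⊆ S  — applicable
  S \ del = {key_at(k2,bay), key_at(k4,kitchen), locked(d_bay_kitchen), open(d_hall_kitchen)}
  ∪ add   = {at(kitchen), key_at(k2,bay), key_at(k4,kitchen), locked(d_bay_kitchen), open(d_hall_kitchen)}

== RESULT ==
["at(kitchen)", "key_at(k2,bay)", "key_at(k4,kitchen)", "locked(d_bay_kitchen)", "open(d_hall_kitchen)"]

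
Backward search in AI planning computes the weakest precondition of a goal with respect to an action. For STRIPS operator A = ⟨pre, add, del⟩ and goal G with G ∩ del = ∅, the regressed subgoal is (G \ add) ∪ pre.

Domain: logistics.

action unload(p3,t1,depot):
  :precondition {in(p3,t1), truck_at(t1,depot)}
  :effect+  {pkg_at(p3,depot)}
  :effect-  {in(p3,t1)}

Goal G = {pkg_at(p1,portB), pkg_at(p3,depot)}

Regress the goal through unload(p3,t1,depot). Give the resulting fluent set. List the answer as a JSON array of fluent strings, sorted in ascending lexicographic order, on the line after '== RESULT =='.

Regress:
  G ∩ del = {}  (empty — regression defined)
  G \ add = {pkg_at(p1,portB), pkg_at(p3,depot)} \ {pkg_at(p3,depot)} = {pkg_at(p1,portB)}
  ∪ pre   = {pkg_at(p1,portB)} ∪ {in(p3,t1), truck_at(t1,depot)}
          = {in(p3,t1), pkg_at(p1,portB), truck_at(t1,depot)}

== RESULT ==
["in(p3,t1)", "pkg_at(p1,portB)", "truck_at(t1,depot)"]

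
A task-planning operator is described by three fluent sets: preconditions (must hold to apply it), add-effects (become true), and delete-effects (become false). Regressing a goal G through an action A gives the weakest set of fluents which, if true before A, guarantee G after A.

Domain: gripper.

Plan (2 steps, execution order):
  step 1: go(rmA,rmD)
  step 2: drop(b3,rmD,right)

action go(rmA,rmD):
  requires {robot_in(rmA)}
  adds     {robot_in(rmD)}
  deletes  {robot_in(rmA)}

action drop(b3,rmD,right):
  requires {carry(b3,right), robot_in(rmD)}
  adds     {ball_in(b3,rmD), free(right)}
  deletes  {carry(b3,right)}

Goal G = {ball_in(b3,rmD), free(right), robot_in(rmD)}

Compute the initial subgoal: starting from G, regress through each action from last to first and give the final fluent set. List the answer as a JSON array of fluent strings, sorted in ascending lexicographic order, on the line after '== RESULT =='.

Regress step by step:
  through step 2 (drop(b3,rmD,right)): drop {ball_in(b3,rmD), free(right)}, keep {robot_in(rmD)}, require {carry(b3,right), robot_in(rmD)}
    → {carry(b3,right), robot_in(rmD)}
  through step 1 (go(rmA,rmD)): drop {robot_in(rmD)}, keep {carry(b3,right)}, require {robot_in(rmA)}
    → {carry(b3,right), robot_in(rmA)}

== RESULT ==
["carry(b3,right)", "robot_in(rmA)"]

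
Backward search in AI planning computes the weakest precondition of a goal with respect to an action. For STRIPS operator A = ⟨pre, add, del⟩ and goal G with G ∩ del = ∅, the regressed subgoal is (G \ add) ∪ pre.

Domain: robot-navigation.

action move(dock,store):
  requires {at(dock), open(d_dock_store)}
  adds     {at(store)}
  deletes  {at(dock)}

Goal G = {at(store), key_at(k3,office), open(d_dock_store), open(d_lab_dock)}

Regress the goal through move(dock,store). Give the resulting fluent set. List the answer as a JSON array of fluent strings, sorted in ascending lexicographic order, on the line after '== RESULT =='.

Regress:
  G ∩ del = {}  (empty — regression defined)
  G \ add = {at(store), key_at(k3,office), open(d_dock_store), open(d_lab_dock)} \ {at(store)} = {key_at(k3,office), open(d_dock_store), open(d_lab_dock)}
  ∪ pre   = {key_at(k3,office), open(d_dock_store), open(d_lab_dock)} ∪ {at(dock), open(d_dock_store)}
          = {at(dock), key_at(k3,office), open(d_dock_store), open(d_lab_dock)}

== RESULT ==
["at(dock)", "key_at(k3,office)", "open(d_dock_store)", "open(d_lab_dock)"]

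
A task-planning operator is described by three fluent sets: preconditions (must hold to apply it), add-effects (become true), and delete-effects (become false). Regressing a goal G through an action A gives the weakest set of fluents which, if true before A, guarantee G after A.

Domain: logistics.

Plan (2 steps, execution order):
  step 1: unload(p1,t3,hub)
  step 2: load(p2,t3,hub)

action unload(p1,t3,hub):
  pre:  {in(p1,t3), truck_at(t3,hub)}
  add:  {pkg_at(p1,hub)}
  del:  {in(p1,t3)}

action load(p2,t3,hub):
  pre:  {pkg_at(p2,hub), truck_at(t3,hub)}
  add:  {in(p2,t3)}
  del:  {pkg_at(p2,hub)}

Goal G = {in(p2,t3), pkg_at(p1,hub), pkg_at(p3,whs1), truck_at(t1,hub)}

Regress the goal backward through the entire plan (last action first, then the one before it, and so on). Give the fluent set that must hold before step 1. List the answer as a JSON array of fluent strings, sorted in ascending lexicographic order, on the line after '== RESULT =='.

Regress step by step:
  through step 2 (load(p2,t3,hub)): drop {in(p2,t3)}, keep {pkg_at(p1,hub), pkg_at(p3,whs1), truck_at(t1,hub)}, require {pkg_at(p2,hub), truck_at(t3,hub)}
    → {pkg_at(p1,hub), pkg_at(p2,hub), pkg_at(p3,whs1), truck_at(t1,hub), truck_at(t3,hub)}
  through step 1 (unload(p1,t3,hub)): drop {pkg_at(p1,hub)}, keep {pkg_at(p2,hub), pkg_at(p3,whs1), truck_at(t1,hub), truck_at(t3,hub)}, require {in(p1,t3), truck_at(t3,hub)}
    → {in(p1,t3), pkg_at(p2,hub), pkg_at(p3,whs1), truck_at(t1,hub), truck_at(t3,hub)}

== RESULT ==
["in(p1,t3)", "pkg_at(p2,hub)", "pkg_at(p3,whs1)", "truck_at(t1,hub)", "truck_at(t3,hub)"]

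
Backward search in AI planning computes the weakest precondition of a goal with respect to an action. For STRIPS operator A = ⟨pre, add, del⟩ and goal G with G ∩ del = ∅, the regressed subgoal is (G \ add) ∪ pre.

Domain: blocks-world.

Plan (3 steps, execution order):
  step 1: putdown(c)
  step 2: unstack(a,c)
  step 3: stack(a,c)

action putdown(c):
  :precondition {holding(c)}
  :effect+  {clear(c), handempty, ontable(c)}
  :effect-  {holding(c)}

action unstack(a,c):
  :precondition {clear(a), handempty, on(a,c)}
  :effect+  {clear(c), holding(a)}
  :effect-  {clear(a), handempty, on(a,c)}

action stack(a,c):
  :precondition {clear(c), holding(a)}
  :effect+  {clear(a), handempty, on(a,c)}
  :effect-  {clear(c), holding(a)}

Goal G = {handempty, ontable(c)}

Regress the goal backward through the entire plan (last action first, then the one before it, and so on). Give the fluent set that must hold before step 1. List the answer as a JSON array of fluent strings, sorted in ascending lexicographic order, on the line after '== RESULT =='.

Regress step by step:
  through step 3 (stack(a,c)): drop {handempty}, keep {ontable(c)}, require {clear(c), holding(a)}
    → {clear(c), holding(a), ontable(c)}
  through step 2 (unstack(a,c)): drop {clear(c), holding(a)}, keep {ontable(c)}, require {clear(a), handempty, on(a,c)}
    → {clear(a), handempty, on(a,c), ontable(c)}
  through step 1 (putdown(c)): drop {handempty, ontable(c)}, keep {clear(a), on(a,c)}, require {holding(c)}
    → {clear(a), holding(c), on(a,c)}

== RESULT ==
["clear(a)", "holding(c)", "on(a,c)"]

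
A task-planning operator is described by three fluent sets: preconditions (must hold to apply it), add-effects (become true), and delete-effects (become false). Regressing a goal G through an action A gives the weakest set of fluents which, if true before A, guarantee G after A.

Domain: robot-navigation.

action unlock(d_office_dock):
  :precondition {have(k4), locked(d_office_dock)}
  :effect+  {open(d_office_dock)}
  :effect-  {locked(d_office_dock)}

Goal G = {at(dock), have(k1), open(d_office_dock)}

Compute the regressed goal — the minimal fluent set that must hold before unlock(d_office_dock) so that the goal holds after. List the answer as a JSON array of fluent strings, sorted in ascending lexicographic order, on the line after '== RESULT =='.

Compute (G \ add) ∪ pre:
  G ∩ del = {}  (empty — regression defined)
  G \ add = {at(dock), have(k1), open(d_office_dock)} \ {open(d_office_dock)} = {at(dock), have(k1)}
  ∪ pre   = {at(dock), have(k1)} ∪ {have(k4), locked(d_office_dock)}
          = {at(dock), have(k1), have(k4), locked(d_office_dock)}

== RESULT ==
["at(dock)", "have(k1)", "have(k4)", "locked(d_office_dock)"]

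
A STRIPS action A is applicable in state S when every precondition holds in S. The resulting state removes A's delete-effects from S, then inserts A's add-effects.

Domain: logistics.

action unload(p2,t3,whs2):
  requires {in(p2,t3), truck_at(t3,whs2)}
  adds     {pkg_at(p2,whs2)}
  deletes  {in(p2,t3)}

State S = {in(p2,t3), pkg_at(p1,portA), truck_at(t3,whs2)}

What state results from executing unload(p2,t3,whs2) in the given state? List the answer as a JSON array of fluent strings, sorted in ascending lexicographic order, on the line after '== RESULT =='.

Progress:
  pre ⊆ S: {in(p2,t3), truck_at(t3,whs2)} ⊆ S  — applicable
  S \ del = {pkg_at(p1,portA), truck_at(t3,whs2)}
  ∪ add   = {pkg_at(p1,portA), pkg_at(p2,whs2), truck_at(t3,whs2)}

== RESULT ==
["pkg_at(p1,portA)", "pkg_at(p2,whs2)", "truck_at(t3,whs2)"]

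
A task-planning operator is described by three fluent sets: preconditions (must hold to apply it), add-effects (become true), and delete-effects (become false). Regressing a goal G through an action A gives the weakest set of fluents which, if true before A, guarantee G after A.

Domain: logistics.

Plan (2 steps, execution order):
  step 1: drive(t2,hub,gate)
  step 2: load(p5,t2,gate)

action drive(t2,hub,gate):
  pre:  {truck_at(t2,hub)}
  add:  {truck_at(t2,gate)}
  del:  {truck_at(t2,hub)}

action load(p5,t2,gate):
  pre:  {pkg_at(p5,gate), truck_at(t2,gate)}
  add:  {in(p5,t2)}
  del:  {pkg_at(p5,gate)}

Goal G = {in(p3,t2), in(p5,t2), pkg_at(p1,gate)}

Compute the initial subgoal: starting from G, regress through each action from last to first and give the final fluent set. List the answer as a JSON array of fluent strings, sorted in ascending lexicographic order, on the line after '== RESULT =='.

Work backward from the goal:
  through step 2 (load(p5,t2,gate)): drop {in(p5,t2)}, keep {in(p3,t2), pkg_at(p1,gate)}, require {pkg_at(p5,gate), truck_at(t2,gate)}
    → {in(p3,t2), pkg_at(p1,gate), pkg_at(p5,gate), truck_at(t2,gate)}
  through step 1 (drive(t2,hub,gate)): drop {truck_at(t2,gate)}, keep {in(p3,t2), pkg_at(p1,gate), pkg_at(p5,gate)}, require {truck_at(t2,hub)}
    → {in(p3,t2), pkg_at(p1,gate), pkg_at(p5,gate), truck_at(t2,hub)}

== RESULT ==
["in(p3,t2)", "pkg_at(p1,gate)", "pkg_at(p5,gate)", "truck_at(t2,hub)"]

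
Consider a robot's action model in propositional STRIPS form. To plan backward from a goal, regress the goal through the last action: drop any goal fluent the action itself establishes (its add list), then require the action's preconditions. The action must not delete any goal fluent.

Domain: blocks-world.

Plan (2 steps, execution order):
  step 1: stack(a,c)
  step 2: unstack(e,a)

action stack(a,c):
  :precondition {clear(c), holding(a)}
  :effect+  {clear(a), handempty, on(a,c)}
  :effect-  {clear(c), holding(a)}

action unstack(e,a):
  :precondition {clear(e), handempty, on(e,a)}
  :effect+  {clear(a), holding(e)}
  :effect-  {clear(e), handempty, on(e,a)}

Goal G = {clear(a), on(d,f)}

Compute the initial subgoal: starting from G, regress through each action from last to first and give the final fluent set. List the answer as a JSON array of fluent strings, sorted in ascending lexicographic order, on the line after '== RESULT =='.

Regress step by step:
  through step 2 (unstack(e,a)): drop {clear(a)}, keep {on(d,f)}, require {clear(e), handempty, on(e,a)}
    → {clear(e), handempty, on(d,f), on(e,a)}
  through step 1 (stack(a,c)): drop {handempty}, keep {clear(e), on(d,f), on(e,a)}, require {clear(c), holding(a)}
    → {clear(c), clear(e), holding(a), on(d,f), on(e,a)}

== RESULT ==
["clear(c)", "clear(e)", "holding(a)", "on(d,f)", "on(e,a)"]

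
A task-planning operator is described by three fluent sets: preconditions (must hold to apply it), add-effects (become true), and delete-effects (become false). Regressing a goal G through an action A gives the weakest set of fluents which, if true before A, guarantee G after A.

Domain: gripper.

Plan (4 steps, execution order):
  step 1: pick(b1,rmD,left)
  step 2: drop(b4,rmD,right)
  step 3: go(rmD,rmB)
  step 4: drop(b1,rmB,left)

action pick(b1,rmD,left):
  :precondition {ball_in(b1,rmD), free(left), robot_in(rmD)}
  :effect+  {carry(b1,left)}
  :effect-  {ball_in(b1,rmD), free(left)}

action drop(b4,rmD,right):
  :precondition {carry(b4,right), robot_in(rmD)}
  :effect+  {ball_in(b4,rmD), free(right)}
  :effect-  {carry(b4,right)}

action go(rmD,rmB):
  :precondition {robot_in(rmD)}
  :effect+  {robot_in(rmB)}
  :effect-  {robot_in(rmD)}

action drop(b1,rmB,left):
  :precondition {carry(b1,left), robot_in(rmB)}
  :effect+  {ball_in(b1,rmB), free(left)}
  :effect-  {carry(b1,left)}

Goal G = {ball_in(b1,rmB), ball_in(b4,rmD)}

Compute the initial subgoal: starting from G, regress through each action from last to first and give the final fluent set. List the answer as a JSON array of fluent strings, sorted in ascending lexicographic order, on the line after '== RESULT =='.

Work backward from the goal:
  through step 4 (drop(b1,rmB,left)): drop {ball_in(b1,rmB)}, keep {ball_in(b4,rmD)}, require {carry(b1,left), robot_in(rmB)}
    → {ball_in(b4,rmD), carry(b1,left), robot_in(rmB)}
  through step 3 (go(rmD,rmB)): drop {robot_in(rmB)}, keep {ball_in(b4,rmD), carry(b1,left)}, require {robot_in(rmD)}
    → {ball_in(b4,rmD), carry(b1,left), robot_in(rmD)}
  through step 2 (drop(b4,rmD,right)): drop {ball_in(b4,rmD)}, keep {carry(b1,left), robot_in(rmD)}, require {carry(b4,right), robot_in(rmD)}
    → {carry(b1,left), carry(b4,right), robot_in(rmD)}
  through step 1 (pick(b1,rmD,left)): drop {carry(b1,left)}, keep {carry(b4,right), robot_in(rmD)}, require {ball_in(b1,rmD), free(left), robot_in(rmD)}
    → {ball_in(b1,rmD), carry(b4,right), free(left), robot_in(rmD)}

== RESULT ==
["ball_in(b1,rmD)", "carry(b4,right)", "free(left)", "robot_in(rmD)"]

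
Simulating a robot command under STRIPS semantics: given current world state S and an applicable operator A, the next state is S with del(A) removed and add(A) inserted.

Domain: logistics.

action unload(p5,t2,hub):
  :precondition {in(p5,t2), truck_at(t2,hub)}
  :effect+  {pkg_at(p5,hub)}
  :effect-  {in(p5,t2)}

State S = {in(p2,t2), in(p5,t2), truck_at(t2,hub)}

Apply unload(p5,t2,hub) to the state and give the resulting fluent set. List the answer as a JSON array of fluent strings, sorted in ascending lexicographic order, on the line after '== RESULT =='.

Compute (S \ del) ∪ add:
  pre ⊆ S: {in(p5,t2), truck_at(t2,hub)} ⊆ S  — applicable
  S \ del = {in(p2,t2), truck_at(t2,hub)}
  ∪ add   = {in(p2,t2), pkg_at(p5,hub), truck_at(t2,hub)}

== RESULT ==
["in(p2,t2)", "pkg_at(p5,hub)", "truck_at(t2,hub)"]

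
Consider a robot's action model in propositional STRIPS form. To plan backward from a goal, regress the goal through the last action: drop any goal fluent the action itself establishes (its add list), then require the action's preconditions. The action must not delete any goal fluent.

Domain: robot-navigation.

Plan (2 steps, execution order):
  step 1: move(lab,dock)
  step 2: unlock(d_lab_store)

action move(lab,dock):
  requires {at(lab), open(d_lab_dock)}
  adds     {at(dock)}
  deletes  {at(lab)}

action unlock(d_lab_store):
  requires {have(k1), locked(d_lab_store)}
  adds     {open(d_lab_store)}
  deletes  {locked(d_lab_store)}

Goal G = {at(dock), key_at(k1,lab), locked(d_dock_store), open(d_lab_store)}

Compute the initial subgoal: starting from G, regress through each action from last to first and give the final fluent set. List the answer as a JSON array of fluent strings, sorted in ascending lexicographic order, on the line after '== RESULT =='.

Work backward from the goal:
  through step 2 (unlock(d_lab_store)): drop {open(d_lab_store)}, keep {at(dock), key_at(k1,lab), locked(d_dock_store)}, require {have(k1), locked(d_lab_store)}
    → {at(dock), have(k1), key_at(k1,lab), locked(d_dock_store), locked(d_lab_store)}
  through step 1 (move(lab,dock)): drop {at(dock)}, keep {have(k1), key_at(k1,lab), locked(d_dock_store), locked(d_lab_store)}, require {at(lab), open(d_lab_dock)}
    → {at(lab), have(k1), key_at(k1,lab), locked(d_dock_store), locked(d_lab_store), open(d_lab_dock)}

== RESULT ==
["at(lab)", "have(k1)", "key_at(k1,lab)", "locked(d_dock_store)", "locked(d_lab_store)", "open(d_lab_dock)"]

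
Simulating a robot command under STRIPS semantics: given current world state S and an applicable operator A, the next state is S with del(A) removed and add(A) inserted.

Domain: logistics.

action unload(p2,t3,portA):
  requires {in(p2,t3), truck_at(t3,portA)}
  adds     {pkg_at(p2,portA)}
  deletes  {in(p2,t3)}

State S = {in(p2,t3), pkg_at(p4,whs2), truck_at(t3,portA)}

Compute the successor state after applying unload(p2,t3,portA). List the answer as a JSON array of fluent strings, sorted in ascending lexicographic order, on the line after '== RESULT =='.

Compute (S \ del) ∪ add:
  pre ⊆ S: {in(p2,t3), truck_at(t3,portA)} ⊆ S  — applicable
  S \ del = {pkg_at(p4,whs2), truck_at(t3,portA)}
  ∪ add   = {pkg_at(p2,portA), pkg_at(p4,whs2), truck_at(t3,portA)}

== RESULT ==
["pkg_at(p2,portA)", "pkg_at(p4,whs2)", "truck_at(t3,portA)"]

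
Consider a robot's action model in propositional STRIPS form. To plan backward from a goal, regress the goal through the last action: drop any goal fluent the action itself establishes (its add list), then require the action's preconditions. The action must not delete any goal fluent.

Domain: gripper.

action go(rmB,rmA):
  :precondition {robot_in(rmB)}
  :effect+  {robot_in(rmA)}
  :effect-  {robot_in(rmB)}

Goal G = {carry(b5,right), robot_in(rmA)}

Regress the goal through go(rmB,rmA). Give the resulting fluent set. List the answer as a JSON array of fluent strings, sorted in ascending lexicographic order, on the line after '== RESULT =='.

Regress:
  G ∩ del = {}  (empty — regression defined)
  G \ add = {carry(b5,right), robot_in(rmA)} \ {robot_in(rmA)} = {carry(b5,right)}
  ∪ pre   = {carry(b5,right)} ∪ {robot_in(rmB)}
          = {carry(b5,right), robot_in(rmB)}

== RESULT ==
["carry(b5,right)", "robot_in(rmB)"]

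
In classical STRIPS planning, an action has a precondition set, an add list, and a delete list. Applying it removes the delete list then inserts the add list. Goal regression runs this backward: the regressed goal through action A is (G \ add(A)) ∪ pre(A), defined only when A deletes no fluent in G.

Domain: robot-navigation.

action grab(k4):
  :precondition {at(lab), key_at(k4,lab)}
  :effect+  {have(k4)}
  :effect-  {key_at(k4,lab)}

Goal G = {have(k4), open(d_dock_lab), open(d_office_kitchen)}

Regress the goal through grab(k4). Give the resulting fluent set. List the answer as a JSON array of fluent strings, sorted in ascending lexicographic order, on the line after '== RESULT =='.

Compute (G \ add) ∪ pre:
  G ∩ del = {}  (empty — regression defined)
  G \ add = {have(k4), open(d_dock_lab), open(d_office_kitchen)} \ {have(k4)} = {open(d_dock_lab), open(d_office_kitchen)}
  ∪ pre   = {open(d_dock_lab), open(d_office_kitchen)} ∪ {at(lab), key_at(k4,lab)}
          = {at(lab), key_at(k4,lab), open(d_dock_lab), open(d_office_kitchen)}

== RESULT ==
["at(lab)", "key_at(k4,lab)", "open(d_dock_lab)", "open(d_office_kitchen)"]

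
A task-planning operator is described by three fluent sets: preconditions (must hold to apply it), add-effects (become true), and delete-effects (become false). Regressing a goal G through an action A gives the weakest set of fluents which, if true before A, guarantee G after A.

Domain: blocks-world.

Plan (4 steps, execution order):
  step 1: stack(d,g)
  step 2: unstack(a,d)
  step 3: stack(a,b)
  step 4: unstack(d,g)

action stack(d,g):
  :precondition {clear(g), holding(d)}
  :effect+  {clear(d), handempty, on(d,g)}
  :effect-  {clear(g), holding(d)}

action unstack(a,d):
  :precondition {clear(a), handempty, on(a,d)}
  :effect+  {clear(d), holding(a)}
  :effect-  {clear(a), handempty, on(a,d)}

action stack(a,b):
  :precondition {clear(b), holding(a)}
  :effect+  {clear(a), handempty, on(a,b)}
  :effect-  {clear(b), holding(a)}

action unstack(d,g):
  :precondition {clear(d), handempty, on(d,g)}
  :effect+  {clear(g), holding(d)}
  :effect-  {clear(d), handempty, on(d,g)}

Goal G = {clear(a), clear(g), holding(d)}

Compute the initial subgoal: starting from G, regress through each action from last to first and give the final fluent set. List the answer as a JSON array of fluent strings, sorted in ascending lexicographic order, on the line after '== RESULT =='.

Regress step by step:
  through step 4 (unstack(d,g)): drop {clear(g), holding(d)}, keep {clear(a)}, require {clear(d), handempty, on(d,g)}
    → {clear(a), clear(d), handempty, on(d,g)}
  through step 3 (stack(a,b)): drop {clear(a), handempty}, keep {clear(d), on(d,g)}, require {clear(b), holding(a)}
    → {clear(b), clear(d), holding(a), on(d,g)}
  through step 2 (unstack(a,d)): drop {clear(d), holding(a)}, keep {clear(b), on(d,g)}, require {clear(a), handempty, on(a,d)}
    → {clear(a), clear(b), handempty, on(a,d), on(d,g)}
  through step 1 (stack(d,g)): drop {handempty, on(d,g)}, keep {clear(a), clear(b), on(a,d)}, require {clear(g), holding(d)}
    → {clear(a), clear(b), clear(g), holding(d), on(a,d)}

== RESULT ==
["clear(a)", "clear(b)", "clear(g)", "holding(d)", "on(a,d)"]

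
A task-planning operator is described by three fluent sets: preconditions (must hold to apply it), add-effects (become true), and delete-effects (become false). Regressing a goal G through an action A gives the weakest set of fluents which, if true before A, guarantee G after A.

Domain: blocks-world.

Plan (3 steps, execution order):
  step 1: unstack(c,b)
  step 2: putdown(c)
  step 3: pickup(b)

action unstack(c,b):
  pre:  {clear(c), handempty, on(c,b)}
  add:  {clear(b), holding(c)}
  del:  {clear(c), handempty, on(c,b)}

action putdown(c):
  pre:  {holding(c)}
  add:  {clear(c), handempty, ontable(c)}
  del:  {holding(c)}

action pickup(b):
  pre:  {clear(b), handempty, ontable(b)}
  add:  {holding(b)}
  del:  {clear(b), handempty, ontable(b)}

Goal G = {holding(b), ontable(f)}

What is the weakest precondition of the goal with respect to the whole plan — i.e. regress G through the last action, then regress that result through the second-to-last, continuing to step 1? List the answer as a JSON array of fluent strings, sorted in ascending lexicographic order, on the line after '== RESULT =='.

Work backward from the goal:
  through step 3 (pickup(b)): drop {holding(b)}, keep {ontable(f)}, require {clear(b), handempty, ontable(b)}
    → {clear(b), handempty, ontable(b), ontable(f)}
  through step 2 (putdown(c)): drop {handempty}, keep {clear(b), ontable(b), ontable(f)}, require {holding(c)}
    → {clear(b), holding(c), ontable(b), ontable(f)}
  through step 1 (unstack(c,b)): drop {clear(b), holding(c)}, keep {ontable(b), ontable(f)}, require {clear(c), handempty, on(c,b)}
    → {clear(c), handempty, on(c,b), ontable(b), ontable(f)}

== RESULT ==
["clear(c)", "handempty", "on(c,b)", "ontable(b)", "ontable(f)"]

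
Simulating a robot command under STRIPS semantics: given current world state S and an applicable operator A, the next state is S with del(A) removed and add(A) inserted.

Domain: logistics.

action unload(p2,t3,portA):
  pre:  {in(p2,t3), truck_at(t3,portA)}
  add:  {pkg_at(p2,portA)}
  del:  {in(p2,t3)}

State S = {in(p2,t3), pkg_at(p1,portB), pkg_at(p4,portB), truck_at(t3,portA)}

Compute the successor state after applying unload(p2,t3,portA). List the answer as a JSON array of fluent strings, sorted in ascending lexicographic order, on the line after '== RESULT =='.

Progress:
  pre ⊆ S: {in(p2,t3), truck_at(t3,portA)} ⊆ S  — applicable
  S \ del = {pkg_at(p1,portB), pkg_at(p4,portB), truck_at(t3,portA)}
  ∪ add   = {pkg_at(p1,portB), pkg_at(p2,portA), pkg_at(p4,portB), truck_at(t3,portA)}

== RESULT ==
["pkg_at(p1,portB)", "pkg_at(p2,portA)", "pkg_at(p4,portB)", "truck_at(t3,portA)"]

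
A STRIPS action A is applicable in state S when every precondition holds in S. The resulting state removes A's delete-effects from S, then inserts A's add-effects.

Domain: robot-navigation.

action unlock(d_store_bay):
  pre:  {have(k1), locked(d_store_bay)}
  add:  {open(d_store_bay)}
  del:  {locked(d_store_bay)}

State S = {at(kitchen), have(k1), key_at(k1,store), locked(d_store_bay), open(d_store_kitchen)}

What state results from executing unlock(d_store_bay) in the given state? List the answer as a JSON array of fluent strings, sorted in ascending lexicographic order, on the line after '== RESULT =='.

Compute (S \ del) ∪ add:
  pre ⊆ S: {have(k1), locked(d_store_bay)} ⊆ S  — applicable
  S \ del = {at(kitchen), have(k1), key_at(k1,store), open(d_store_kitchen)}
  ∪ add   = {at(kitchen), have(k1), key_at(k1,store), open(d_store_bay), open(d_store_kitchen)}

== RESULT ==
["at(kitchen)", "have(k1)", "key_at(k1,store)", "open(d_store_bay)", "open(d_store_kitchen)"]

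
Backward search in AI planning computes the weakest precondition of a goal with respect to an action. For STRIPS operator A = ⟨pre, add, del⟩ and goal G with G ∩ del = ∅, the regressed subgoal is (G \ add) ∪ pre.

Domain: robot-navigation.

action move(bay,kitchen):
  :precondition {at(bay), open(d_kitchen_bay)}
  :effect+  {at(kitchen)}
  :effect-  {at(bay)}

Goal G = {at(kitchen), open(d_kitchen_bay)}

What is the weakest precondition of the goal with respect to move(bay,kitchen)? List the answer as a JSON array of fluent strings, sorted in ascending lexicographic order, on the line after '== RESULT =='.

Compute (G \ add) ∪ pre:
  G ∩ del = {}  (empty — regression defined)
  G \ add = {at(kitchen), open(d_kitchen_bay)} \ {at(kitchen)} = {open(d_kitchen_bay)}
  ∪ pre   = {open(d_kitchen_bay)} ∪ {at(bay), open(d_kitchen_bay)}
          = {at(bay), open(d_kitchen_bay)}

== RESULT ==
["at(bay)", "open(d_kitchen_bay)"]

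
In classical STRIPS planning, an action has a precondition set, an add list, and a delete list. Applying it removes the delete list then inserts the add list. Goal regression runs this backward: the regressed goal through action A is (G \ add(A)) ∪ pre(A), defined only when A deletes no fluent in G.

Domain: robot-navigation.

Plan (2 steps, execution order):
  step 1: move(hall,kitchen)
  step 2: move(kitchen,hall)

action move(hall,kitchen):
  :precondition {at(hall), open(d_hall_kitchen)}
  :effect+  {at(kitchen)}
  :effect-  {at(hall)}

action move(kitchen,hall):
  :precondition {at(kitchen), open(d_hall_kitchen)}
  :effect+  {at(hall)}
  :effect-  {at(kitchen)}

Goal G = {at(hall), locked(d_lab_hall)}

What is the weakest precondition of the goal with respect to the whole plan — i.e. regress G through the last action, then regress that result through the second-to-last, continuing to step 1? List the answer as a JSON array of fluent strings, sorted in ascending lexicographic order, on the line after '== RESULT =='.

Regress step by step:
  through step 2 (move(kitchen,hall)): drop {at(hall)}, keep {locked(d_lab_hall)}, require {at(kitchen), open(d_hall_kitchen)}
    → {at(kitchen), locked(d_lab_hall), open(d_hall_kitchen)}
  through step 1 (move(hall,kitchen)): drop {at(kitchen)}, keep {locked(d_lab_hall), open(d_hall_kitchen)}, require {at(hall), open(d_hall_kitchen)}
    → {at(hall), locked(d_lab_hall), open(d_hall_kitchen)}

== RESULT ==
["at(hall)", "locked(d_lab_hall)", "open(d_hall_kitchen)"]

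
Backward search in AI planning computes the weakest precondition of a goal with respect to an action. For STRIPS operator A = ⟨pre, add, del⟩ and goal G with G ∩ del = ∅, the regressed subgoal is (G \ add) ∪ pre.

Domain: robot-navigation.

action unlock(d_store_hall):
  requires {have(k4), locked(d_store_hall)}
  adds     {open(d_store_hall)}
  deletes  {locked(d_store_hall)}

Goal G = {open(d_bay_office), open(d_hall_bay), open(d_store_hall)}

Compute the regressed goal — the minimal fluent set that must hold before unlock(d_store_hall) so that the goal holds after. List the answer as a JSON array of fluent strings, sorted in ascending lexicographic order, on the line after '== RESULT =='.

Regress:
  G ∩ del = {}  (empty — regression defined)
  G \ add = {open(d_bay_office), open(d_hall_bay), open(d_store_hall)} \ {open(d_store_hall)} = {open(d_bay_office), open(d_hall_bay)}
  ∪ pre   = {open(d_bay_office), open(d_hall_bay)} ∪ {have(k4), locked(d_store_hall)}
          = {have(k4), locked(d_store_hall), open(d_bay_office), open(d_hall_bay)}

== RESULT ==
["have(k4)", "locked(d_store_hall)", "open(d_bay_office)", "open(d_hall_bay)"]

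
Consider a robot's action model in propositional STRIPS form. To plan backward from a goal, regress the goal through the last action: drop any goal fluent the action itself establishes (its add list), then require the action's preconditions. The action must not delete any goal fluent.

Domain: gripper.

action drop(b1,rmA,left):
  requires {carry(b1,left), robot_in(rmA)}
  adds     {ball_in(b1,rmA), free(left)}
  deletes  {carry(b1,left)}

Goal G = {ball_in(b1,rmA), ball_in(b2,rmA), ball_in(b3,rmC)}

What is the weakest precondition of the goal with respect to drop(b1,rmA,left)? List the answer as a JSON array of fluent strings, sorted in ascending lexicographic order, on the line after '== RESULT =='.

Regress:
  G ∩ del = {}  (empty — regression defined)
  G \ add = {ball_in(b1,rmA), ball_in(b2,rmA), ball_in(b3,rmC)} \ {ball_in(b1,rmA), free(left)} = {ball_in(b2,rmA), ball_in(b3,rmC)}
  ∪ pre   = {ball_in(b2,rmA), ball_in(b3,rmC)} ∪ {carry(b1,left), robot_in(rmA)}
          = {ball_in(b2,rmA), ball_in(b3,rmC), carry(b1,left), robot_in(rmA)}

== RESULT ==
["ball_in(b2,rmA)", "ball_in(b3,rmC)", "carry(b1,left)", "robot_in(rmA)"]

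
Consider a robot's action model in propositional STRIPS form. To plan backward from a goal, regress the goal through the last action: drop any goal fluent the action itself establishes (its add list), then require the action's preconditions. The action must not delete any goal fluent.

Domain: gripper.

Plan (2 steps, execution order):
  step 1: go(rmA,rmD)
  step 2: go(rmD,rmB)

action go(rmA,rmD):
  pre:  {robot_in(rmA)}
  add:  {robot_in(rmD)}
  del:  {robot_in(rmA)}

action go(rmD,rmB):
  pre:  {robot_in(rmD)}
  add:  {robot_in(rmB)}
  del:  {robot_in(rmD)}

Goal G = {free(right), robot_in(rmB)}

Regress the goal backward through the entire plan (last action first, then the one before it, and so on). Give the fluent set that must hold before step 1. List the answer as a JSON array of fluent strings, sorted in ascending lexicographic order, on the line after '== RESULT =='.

Regress step by step:
  through step 2 (go(rmD,rmB)): drop {robot_in(rmB)}, keep {free(right)}, require {robot_in(rmD)}
    → {free(right), robot_in(rmD)}
  through step 1 (go(rmA,rmD)): drop {robot_in(rmD)}, keep {free(right)}, require {robot_in(rmA)}
    → {free(right), robot_in(rmA)}

== RESULT ==
["free(right)", "robot_in(rmA)"]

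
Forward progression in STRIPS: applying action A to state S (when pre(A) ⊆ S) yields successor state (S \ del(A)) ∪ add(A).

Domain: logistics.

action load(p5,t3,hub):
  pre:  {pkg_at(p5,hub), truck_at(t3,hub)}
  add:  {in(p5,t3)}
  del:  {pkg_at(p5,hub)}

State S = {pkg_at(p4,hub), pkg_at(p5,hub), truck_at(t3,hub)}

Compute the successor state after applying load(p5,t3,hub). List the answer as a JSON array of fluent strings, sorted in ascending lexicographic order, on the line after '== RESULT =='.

Compute (S \ del) ∪ add:
  pre ⊆ S: {pkg_at(p5,hub), truck_at(t3,hub)} ⊆ S  — applicable
  S \ del = {pkg_at(p4,hub), truck_at(t3,hub)}
  ∪ add   = {in(p5,t3), pkg_at(p4,hub), truck_at(t3,hub)}

== RESULT ==
["in(p5,t3)", "pkg_at(p4,hub)", "truck_at(t3,hub)"]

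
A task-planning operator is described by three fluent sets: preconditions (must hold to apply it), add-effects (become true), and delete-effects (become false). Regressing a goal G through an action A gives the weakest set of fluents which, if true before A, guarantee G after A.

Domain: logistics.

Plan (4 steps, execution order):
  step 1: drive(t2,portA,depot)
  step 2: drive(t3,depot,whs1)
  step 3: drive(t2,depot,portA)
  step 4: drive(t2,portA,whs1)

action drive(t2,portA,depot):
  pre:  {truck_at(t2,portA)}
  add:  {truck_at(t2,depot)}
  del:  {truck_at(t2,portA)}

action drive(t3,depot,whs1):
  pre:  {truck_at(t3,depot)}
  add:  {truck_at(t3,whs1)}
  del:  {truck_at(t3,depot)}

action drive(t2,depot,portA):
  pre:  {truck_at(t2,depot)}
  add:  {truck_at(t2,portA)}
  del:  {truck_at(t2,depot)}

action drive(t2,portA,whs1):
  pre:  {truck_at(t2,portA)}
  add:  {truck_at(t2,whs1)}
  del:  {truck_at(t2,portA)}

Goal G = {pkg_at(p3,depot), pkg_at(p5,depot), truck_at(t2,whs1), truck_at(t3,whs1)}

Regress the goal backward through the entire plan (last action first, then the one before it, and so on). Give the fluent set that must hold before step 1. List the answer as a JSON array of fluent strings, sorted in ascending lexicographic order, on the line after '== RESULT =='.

Regress step by step:
  through step 4 (drive(t2,portA,whs1)): drop {truck_at(t2,whs1)}, keep {pkg_at(p3,depot), pkg_at(p5,depot), truck_at(t3,whs1)}, require {truck_at(t2,portA)}
    → {pkg_at(p3,depot), pkg_at(p5,depot), truck_at(t2,portA), truck_at(t3,whs1)}
  through step 3 (drive(t2,depot,portA)): drop {truck_at(t2,portA)}, keep {pkg_at(p3,depot), pkg_at(p5,depot), truck_at(t3,whs1)}, require {truck_at(t2,depot)}
    → {pkg_at(p3,depot), pkg_at(p5,depot), truck_at(t2,depot), truck_at(t3,whs1)}
  through step 2 (drive(t3,depot,whs1)): drop {truck_at(t3,whs1)}, keep {pkg_at(p3,depot), pkg_at(p5,depot), truck_at(t2,depot)}, require {truck_at(t3,depot)}
    → {pkg_at(p3,depot), pkg_at(p5,depot), truck_at(t2,depot), truck_at(t3,depot)}
  through step 1 (drive(t2,portA,depot)): drop {truck_at(t2,depot)}, keep {pkg_at(p3,depot), pkg_at(p5,depot), truck_at(t3,depot)}, require {truck_at(t2,portA)}
    → {pkg_at(p3,depot), pkg_at(p5,depot), truck_at(t2,portA), truck_at(t3,depot)}

== RESULT ==
["pkg_at(p3,depot)", "pkg_at(p5,depot)", "truck_at(t2,portA)", "truck_at(t3,depot)"]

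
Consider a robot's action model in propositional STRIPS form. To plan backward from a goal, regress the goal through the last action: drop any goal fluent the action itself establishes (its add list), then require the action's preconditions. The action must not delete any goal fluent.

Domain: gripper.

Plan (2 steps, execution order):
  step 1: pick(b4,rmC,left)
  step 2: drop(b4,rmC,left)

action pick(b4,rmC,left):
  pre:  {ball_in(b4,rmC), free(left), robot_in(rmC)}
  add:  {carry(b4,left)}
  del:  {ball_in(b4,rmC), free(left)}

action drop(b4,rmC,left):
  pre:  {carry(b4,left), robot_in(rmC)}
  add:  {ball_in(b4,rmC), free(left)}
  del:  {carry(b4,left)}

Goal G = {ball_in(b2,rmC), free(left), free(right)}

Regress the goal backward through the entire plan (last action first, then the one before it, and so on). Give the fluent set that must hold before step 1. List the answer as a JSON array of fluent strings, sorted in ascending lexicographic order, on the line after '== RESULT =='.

Work backward from the goal:
  through step 2 (drop(b4,rmC,left)): drop {free(left)}, keep {ball_in(b2,rmC), free(right)}, require {carry(b4,left), robot_in(rmC)}
    → {ball_in(b2,rmC), carry(b4,left), free(right), robot_in(rmC)}
  through step 1 (pick(b4,rmC,left)): drop {carry(b4,left)}, keep {ball_in(b2,rmC), free(right), robot_in(rmC)}, require {ball_in(b4,rmC), free(left), robot_in(rmC)}
    → {ball_in(b2,rmC), ball_in(b4,rmC), free(left), free(right), robot_in(rmC)}

== RESULT ==
["ball_in(b2,rmC)", "ball_in(b4,rmC)", "free(left)", "free(right)", "robot_in(rmC)"]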